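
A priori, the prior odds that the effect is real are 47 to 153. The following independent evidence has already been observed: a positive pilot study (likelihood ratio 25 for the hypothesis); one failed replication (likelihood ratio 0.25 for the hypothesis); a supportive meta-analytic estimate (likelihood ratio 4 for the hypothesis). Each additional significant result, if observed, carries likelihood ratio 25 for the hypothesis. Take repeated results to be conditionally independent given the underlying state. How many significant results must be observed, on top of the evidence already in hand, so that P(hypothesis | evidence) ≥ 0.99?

1

Prior odds = 47/153.
Combined Bayes factor of the evidence already in hand = 25 × 0.25 × 4 = 25.
Odds after that evidence = (47/153) × 25 = 1175/153.
Target odds = 0.99/0.01 = 99.
Need 25ⁿ ≥ 99 ÷ (1175/153) = 15147/1175.
25¹ = 25, which meets the required 15147/1175; so n = 1.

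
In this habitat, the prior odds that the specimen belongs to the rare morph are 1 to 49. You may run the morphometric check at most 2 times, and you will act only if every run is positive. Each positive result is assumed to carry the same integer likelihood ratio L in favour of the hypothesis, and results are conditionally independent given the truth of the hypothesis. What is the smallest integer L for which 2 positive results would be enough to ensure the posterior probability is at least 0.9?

Prior odds = 1/49.
Target odds = 0.9/0.1 = 9.
Need L² ≥ 9 ÷ (1/49) = 441.
20² = 400 < 441 ≤ 441 = 21², so L = 21.

21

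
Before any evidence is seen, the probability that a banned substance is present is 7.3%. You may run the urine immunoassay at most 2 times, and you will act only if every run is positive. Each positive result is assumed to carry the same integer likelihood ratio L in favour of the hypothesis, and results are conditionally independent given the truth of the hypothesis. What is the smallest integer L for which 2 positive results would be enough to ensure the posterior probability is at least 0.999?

Prior odds = 0.073/0.927 = 73/927.
Target odds = 0.999/0.001 = 999.
Need L² ≥ 999 ÷ (73/927) = 926073/73.
112² = 12544 < 926073/73 ≤ 12769 = 113², so L = 113.

113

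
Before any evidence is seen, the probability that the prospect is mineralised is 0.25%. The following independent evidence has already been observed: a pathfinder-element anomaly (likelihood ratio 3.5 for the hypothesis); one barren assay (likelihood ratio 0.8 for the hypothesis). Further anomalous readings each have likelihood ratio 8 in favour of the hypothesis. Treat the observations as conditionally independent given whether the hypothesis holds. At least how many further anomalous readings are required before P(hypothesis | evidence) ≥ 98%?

Prior odds = 0.0025/0.9975 = 1/399.
Combined Bayes factor of the evidence already in hand = 3.5 × 0.8 = 2.8.
Odds after that evidence = (1/399) × 2.8 = 2/285.
Target odds = 0.98/0.02 = 49.
Need 8ⁿ ≥ 49 ÷ (2/285) = 6982.5.
8⁴ = 4096 falls short of 6982.5 but 8⁵ = 32768 reaches it, so n = 5.

5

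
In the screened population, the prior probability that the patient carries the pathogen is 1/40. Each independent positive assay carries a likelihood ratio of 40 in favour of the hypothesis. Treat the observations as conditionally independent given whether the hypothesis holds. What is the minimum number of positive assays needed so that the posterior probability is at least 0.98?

Prior odds: 0.025 ÷ 0.975 = 1/39.
Likelihood ratio per positive assay = 40.
Target posterior odds = 0.98/0.02 = 49.
Require 40ⁿ ≥ 49 ÷ (1/39) = 1911.
40² = 1600 falls short of 1911 but 40³ = 64000 reaches it, so n = 3.

3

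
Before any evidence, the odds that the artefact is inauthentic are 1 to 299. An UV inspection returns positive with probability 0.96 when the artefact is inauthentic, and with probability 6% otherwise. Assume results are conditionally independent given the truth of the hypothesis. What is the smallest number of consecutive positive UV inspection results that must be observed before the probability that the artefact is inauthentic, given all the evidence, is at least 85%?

3

Prior odds = 1/299.
Likelihood ratio of a positive result = 0.96/0.06 = 16.
Target posterior odds = 0.85/0.15 = 17/3.
Need (1/299) × 16ⁿ ≥ 17/3, i.e. 16ⁿ ≥ 5083/3.
16² = 256 falls short of 5083/3 but 16³ = 4096 reaches it, so n = 3.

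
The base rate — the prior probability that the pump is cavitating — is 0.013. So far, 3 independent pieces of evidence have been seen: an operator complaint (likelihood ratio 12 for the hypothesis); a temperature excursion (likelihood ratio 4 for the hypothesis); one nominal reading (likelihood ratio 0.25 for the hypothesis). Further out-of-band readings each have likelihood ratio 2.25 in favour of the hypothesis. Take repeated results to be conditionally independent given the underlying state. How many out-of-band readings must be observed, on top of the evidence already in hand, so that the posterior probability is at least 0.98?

Prior odds = 0.013/0.987 = 13/987.
Combined Bayes factor of the evidence already in hand = 12 × 4 × 0.25 = 12.
Odds after that evidence = (13/987) × 12 = 52/329.
Target odds = 0.98/0.02 = 49.
Need 2.25ⁿ ≥ 49 ÷ (52/329) = 16121/52.
2.25⁷ = 4782969/16384 falls short of 16121/52 but 2.25⁸ = 43046721/65536 reaches it, so n = 8.

8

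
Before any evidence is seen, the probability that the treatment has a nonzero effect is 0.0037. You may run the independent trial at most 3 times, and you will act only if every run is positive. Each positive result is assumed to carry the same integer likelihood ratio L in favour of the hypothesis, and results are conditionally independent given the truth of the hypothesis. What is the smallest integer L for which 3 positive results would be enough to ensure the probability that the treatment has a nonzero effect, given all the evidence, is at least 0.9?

14

Prior odds = 0.0037/0.9963 = 37/9963.
Target odds = 0.9/0.1 = 9.
Need L³ ≥ 9 ÷ (37/9963) = 89667/37.
13³ = 2197 < 89667/37 ≤ 2744 = 14³, so L = 14.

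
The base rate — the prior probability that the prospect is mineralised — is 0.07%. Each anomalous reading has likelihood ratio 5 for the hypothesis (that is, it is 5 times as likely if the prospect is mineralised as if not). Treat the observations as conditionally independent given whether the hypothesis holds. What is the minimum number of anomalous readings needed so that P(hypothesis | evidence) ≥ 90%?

Prior odds: 0.0007 ÷ 0.9993 = 7/9993.
Likelihood ratio per anomalous reading = 5.
Target odds: 0.9 ÷ 0.1 = 9.
Require 5ⁿ ≥ 9 ÷ (7/9993) = 89937/7.
5⁵ = 3125 falls short of 89937/7 but 5⁶ = 15625 reaches it, so n = 6.

6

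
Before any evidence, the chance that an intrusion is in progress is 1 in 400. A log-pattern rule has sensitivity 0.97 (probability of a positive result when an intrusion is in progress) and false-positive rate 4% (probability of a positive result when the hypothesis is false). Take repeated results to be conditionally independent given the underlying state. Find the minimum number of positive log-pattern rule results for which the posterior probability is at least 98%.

4

Prior odds: 0.0025 ÷ 0.9975 = 1/399.
Likelihood ratio of a positive result = 0.97/0.04 = 24.25.
Target posterior odds = 0.98/0.02 = 49.
Need (1/399) × 24.25ⁿ ≥ 49, i.e. 24.25ⁿ ≥ 19551.
24.25³ = 912673/64 falls short of 19551 but 24.25⁴ = 88529281/256 reaches it, so n = 4.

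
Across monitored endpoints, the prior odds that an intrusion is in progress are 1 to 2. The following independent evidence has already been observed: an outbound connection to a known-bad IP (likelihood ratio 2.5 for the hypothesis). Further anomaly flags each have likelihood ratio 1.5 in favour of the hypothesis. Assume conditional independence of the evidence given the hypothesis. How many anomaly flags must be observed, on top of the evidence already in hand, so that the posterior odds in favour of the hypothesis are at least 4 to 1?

3

Prior odds = 0.5.
Bayes factor of the evidence already in hand = 2.5.
Odds after that evidence = 0.5 × 2.5 = 1.25.
Target odds = 4.
Need 1.5ⁿ ≥ 4 ÷ 1.25 = 3.2.
1.5² = 2.25 falls short of 3.2 but 1.5³ = 3.375 reaches it, so n = 3.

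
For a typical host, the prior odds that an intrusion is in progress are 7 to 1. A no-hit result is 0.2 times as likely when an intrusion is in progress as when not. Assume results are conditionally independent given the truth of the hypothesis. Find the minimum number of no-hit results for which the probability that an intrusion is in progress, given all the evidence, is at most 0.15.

Prior odds = 7.
Likelihood ratio per no-hit result = 0.2.
Target posterior odds = 0.15/0.85 = 3/17.
Require 0.2ⁿ ≤ 3/17 ÷ 7 = 3/119.
0.2² = 0.04 is still above 3/119 but 0.2³ = 0.008 is at or below it, so n = 3.

3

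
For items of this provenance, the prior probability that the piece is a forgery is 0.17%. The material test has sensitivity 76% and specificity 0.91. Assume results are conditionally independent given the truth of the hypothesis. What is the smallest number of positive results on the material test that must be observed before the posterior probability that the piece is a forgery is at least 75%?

Prior odds = 0.0017/0.9983 = 17/9983.
False-positive rate = 1 − 0.91 = 0.09; likelihood ratio of a positive = 0.76/0.09 = 76/9.
Target odds: 0.75 ÷ 0.25 = 3.
Need (17/9983) × (76/9)ⁿ ≥ 3, i.e. (76/9)ⁿ ≥ 29949/17.
(76/9)³ = 438976/729 falls short of 29949/17 but (76/9)⁴ = 33362176/6561 reaches it, so n = 4.

4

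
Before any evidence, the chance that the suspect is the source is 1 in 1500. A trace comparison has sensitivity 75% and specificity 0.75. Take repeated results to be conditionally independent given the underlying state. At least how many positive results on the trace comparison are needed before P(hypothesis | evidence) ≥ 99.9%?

Prior odds = (1/1500)/(1499/1500) = 1/1499.
False-positive rate = 1 − 0.75 = 0.25; likelihood ratio of a positive = 0.75/0.25 = 3.
Target posterior odds = 0.999/0.001 = 999.
Require 3ⁿ ≥ 999 ÷ (1/1499) = 1497501.
3¹² = 531441 falls short of 1497501 but 3¹³ = 1594323 reaches it, so n = 13.

13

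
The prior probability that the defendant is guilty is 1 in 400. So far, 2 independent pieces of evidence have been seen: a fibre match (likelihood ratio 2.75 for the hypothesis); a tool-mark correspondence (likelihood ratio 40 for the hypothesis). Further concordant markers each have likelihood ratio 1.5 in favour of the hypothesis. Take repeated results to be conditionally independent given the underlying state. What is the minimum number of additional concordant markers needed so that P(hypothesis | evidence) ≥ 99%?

Prior odds = 0.0025/0.9975 = 1/399.
Combined Bayes factor of the evidence already in hand = 2.75 × 40 = 110.
Odds after that evidence = (1/399) × 110 = 110/399.
Target odds = 0.99/0.01 = 99.
Need 1.5ⁿ ≥ 99 ÷ (110/399) = 359.1.
1.5¹⁴ = 4782969/16384 falls short of 359.1 but 1.5¹⁵ = 14348907/32768 reaches it, so n = 15.

15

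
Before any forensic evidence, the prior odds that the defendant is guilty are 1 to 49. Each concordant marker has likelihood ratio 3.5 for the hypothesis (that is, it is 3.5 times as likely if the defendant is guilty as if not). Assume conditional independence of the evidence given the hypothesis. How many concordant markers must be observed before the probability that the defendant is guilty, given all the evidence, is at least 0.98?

7

Prior odds = 1/49.
Likelihood ratio per concordant marker = 3.5.
Target posterior odds = 0.98/0.02 = 49.
Need (1/49) × 3.5ⁿ ≥ 49, i.e. 3.5ⁿ ≥ 2401.
3.5⁶ = 1838.265625 falls short of 2401 but 3.5⁷ = 823543/128 reaches it, so n = 7.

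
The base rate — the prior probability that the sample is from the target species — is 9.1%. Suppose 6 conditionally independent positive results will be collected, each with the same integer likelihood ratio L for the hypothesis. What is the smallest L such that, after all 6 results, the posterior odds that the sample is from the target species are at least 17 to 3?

Prior odds = 0.091/0.909 = 91/909.
Target odds = 17/3.
Need L⁶ ≥ 17/3 ÷ (91/909) = 5151/91.
1⁶ = 1 < 5151/91 ≤ 64 = 2⁶, so L = 2.

2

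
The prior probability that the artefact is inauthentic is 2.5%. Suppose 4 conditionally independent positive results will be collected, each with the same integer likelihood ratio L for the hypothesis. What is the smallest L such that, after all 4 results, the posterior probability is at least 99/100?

Prior odds = 0.025/0.975 = 1/39.
Target odds = 0.99/0.01 = 99.
Need L⁴ ≥ 99 ÷ (1/39) = 3861.
7⁴ = 2401 < 3861 ≤ 4096 = 8⁴, so L = 8.

8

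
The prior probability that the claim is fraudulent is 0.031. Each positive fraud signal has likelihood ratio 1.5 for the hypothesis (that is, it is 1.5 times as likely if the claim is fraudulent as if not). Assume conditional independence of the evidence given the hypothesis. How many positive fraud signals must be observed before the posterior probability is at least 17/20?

13

Prior odds: 0.031 ÷ 0.969 = 31/969.
Likelihood ratio per positive fraud signal = 1.5.
Target odds: 0.85 ÷ 0.15 = 17/3.
Need (31/969) × 1.5ⁿ ≥ 17/3, i.e. 1.5ⁿ ≥ 5491/31.
1.5¹² = 531441/4096 falls short of 5491/31 but 1.5¹³ = 1594323/8192 reaches it, so n = 13.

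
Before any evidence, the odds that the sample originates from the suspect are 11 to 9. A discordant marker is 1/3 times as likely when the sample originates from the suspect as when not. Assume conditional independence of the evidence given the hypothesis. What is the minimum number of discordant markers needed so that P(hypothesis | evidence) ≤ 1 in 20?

3

Prior odds = 11/9.
Likelihood ratio per discordant marker = 1/3.
Target posterior odds = 0.05/0.95 = 1/19.
Need (11/9) × (1/3)ⁿ ≤ 1/19, i.e. (1/3)ⁿ ≤ 9/209.
(1/3)² = 1/9 is still above 9/209 but (1/3)³ = 1/27 is at or below it, so n = 3.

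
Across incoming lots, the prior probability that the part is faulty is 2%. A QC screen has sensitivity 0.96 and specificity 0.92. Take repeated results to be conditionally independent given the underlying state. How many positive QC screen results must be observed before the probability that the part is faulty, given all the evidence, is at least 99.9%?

Prior odds: 0.02 ÷ 0.98 = 1/49.
False-positive rate = 1 − 0.92 = 0.08; likelihood ratio of a positive = 0.96/0.08 = 12.
Target odds: 0.999 ÷ 0.001 = 999.
Require 12ⁿ ≥ 999 ÷ (1/49) = 48951.
12⁴ = 20736 falls short of 48951 but 12⁵ = 248832 reaches it, so n = 5.

5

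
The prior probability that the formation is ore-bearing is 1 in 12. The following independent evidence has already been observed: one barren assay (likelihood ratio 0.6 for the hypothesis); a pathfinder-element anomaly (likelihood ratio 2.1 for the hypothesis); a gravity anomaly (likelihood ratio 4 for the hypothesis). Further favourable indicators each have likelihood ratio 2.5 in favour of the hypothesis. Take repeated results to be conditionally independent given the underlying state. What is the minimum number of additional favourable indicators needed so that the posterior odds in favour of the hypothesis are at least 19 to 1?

Prior odds = (1/12)/(11/12) = 1/11.
Combined Bayes factor of the evidence already in hand = 0.6 × 2.1 × 4 = 5.04.
Odds after that evidence = (1/11) × 5.04 = 126/275.
Target odds = 19.
Need 2.5ⁿ ≥ 19 ÷ (126/275) = 5225/126.
2.5⁴ = 39.0625 falls short of 5225/126 but 2.5⁵ = 97.65625 reaches it, so n = 5.

5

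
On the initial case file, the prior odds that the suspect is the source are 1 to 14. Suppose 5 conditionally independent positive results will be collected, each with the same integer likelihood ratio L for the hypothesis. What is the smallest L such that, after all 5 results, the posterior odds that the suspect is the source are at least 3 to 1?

3

Prior odds = 1/14.
Target odds = 3.
Need L⁵ ≥ 3 ÷ (1/14) = 42.
2⁵ = 32 < 42 ≤ 243 = 3⁵, so L = 3.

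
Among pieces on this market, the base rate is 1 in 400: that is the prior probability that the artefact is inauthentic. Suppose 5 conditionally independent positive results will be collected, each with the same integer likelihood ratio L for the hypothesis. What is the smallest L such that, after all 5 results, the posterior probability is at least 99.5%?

10

Prior odds = 0.0025/0.9975 = 1/399.
Target odds = 0.995/0.005 = 199.
Need L⁵ ≥ 199 ÷ (1/399) = 79401.
9⁵ = 59049 < 79401 ≤ 100000 = 10⁵, so L = 10.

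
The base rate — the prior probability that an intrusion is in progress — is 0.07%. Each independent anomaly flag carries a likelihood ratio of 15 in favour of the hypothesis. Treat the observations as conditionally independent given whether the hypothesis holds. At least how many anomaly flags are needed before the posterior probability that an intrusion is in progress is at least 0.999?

6

Prior odds: 0.0007 ÷ 0.9993 = 7/9993.
Likelihood ratio per anomaly flag = 15.
Target odds: 0.999 ÷ 0.001 = 999.
Need (7/9993) × 15ⁿ ≥ 999, i.e. 15ⁿ ≥ 9983007/7.
15⁵ = 759375 falls short of 9983007/7 but 15⁶ = 11390625 reaches it, so n = 6.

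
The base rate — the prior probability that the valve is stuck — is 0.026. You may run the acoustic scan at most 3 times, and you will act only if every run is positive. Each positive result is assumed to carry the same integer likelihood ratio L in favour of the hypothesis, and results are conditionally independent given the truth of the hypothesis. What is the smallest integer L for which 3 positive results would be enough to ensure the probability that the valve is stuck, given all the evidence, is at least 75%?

5

Prior odds = 0.026/0.974 = 13/487.
Target odds = 0.75/0.25 = 3.
Need L³ ≥ 3 ÷ (13/487) = 1461/13.
4³ = 64 < 1461/13 ≤ 125 = 5³, so L = 5.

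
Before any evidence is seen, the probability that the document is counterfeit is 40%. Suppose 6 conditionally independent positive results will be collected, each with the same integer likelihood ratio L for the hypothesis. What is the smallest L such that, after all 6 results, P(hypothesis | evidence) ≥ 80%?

Prior odds = 0.4/0.6 = 2/3.
Target odds = 0.8/0.2 = 4.
Need L⁶ ≥ 4 ÷ (2/3) = 6.
1⁶ = 1 < 6 ≤ 64 = 2⁶, so L = 2.

2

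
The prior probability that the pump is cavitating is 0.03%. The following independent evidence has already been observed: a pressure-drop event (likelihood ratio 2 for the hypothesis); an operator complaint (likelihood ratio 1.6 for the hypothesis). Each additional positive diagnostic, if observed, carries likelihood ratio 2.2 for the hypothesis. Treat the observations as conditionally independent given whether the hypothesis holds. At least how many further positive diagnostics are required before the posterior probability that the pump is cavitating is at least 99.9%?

18

Prior odds = 0.0003/0.9997 = 3/9997.
Combined Bayes factor of the evidence already in hand = 2 × 1.6 = 3.2.
Odds after that evidence = (3/9997) × 3.2 = 48/49985.
Target odds = 0.999/0.001 = 999.
Need 2.2ⁿ ≥ 999 ÷ (48/49985) = 16645005/16.
2.2¹⁷ ≈662500 falls short of 16645005/16 but 2.2¹⁸ ≈1.4575e+06 reaches it, so n = 18.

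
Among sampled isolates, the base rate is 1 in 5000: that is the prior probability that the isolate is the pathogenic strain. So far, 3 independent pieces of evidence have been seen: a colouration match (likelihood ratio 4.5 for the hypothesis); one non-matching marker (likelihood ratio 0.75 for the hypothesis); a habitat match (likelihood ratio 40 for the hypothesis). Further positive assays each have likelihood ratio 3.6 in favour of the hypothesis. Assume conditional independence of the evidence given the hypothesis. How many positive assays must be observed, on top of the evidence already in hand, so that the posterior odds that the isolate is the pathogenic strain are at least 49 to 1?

6

Prior odds = 0.0002/0.9998 = 1/4999.
Combined Bayes factor of the evidence already in hand = 4.5 × 0.75 × 40 = 135.
Odds after that evidence = (1/4999) × 135 = 135/4999.
Target odds = 49.
Need 3.6ⁿ ≥ 49 ÷ (135/4999) = 244951/135.
3.6⁵ = 604.66176 falls short of 244951/135 but 3.6⁶ = 34012224/15625 reaches it, so n = 6.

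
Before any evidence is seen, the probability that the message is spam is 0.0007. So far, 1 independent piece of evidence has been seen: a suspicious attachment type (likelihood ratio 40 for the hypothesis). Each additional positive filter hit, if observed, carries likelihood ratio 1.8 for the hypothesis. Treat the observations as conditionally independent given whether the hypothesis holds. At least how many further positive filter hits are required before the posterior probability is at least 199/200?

Prior odds = 0.0007/0.9993 = 7/9993.
Bayes factor of the evidence already in hand = 40.
Odds after that evidence = (7/9993) × 40 = 280/9993.
Target odds = 0.995/0.005 = 199.
Need 1.8ⁿ ≥ 199 ÷ (280/9993) = 1988607/280.
1.8¹⁵ ≈6746.64 falls short of 1988607/280 but 1.8¹⁶ ≈12144 reaches it, so n = 16.

16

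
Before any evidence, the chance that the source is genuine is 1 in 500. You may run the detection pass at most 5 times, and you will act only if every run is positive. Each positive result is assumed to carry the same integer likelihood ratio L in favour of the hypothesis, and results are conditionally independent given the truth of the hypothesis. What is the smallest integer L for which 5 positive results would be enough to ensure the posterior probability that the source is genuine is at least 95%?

7

Prior odds = 0.002/0.998 = 1/499.
Target odds = 0.95/0.05 = 19.
Need L⁵ ≥ 19 ÷ (1/499) = 9481.
6⁵ = 7776 < 9481 ≤ 16807 = 7⁵, so L = 7.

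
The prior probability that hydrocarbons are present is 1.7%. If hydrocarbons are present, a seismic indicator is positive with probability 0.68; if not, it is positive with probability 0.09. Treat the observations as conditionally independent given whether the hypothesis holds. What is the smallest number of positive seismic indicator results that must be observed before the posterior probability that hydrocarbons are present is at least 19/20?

Prior odds: 0.017 ÷ 0.983 = 17/983.
Likelihood ratio of a positive = 0.68/0.09 = 68/9.
Target odds: 0.95 ÷ 0.05 = 19.
Need (17/983) × (68/9)ⁿ ≥ 19, i.e. (68/9)ⁿ ≥ 18677/17.
(68/9)³ = 314432/729 falls short of 18677/17 but (68/9)⁴ = 21381376/6561 reaches it, so n = 4.

4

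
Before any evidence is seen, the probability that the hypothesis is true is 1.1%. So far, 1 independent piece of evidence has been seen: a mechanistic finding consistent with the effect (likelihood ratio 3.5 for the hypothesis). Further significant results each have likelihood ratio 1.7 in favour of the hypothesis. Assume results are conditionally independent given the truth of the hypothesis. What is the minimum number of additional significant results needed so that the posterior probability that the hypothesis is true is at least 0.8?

Prior odds = 0.011/0.989 = 11/989.
Bayes factor of the evidence already in hand = 3.5.
Odds after that evidence = (11/989) × 3.5 = 77/1978.
Target odds = 0.8/0.2 = 4.
Need 1.7ⁿ ≥ 4 ÷ (77/1978) = 7912/77.
1.7⁸ ≈69.7576 falls short of 7912/77 but 1.7⁹ ≈118.588 reaches it, so n = 9.

9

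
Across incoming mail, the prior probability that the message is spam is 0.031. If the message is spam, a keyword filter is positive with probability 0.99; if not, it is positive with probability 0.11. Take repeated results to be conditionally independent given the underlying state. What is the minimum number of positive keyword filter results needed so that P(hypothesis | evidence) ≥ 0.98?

Prior odds: 0.031 ÷ 0.969 = 31/969.
Likelihood ratio of a positive = 0.99/0.11 = 9.
Target posterior odds = 0.98/0.02 = 49.
Require 9ⁿ ≥ 49 ÷ (31/969) = 47481/31.
9³ = 729 falls short of 47481/31 but 9⁴ = 6561 reaches it, so n = 4.

4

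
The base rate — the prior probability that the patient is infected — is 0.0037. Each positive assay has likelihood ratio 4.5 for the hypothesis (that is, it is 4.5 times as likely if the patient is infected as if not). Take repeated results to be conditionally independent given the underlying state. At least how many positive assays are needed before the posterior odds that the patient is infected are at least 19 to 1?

Prior odds: 0.0037 ÷ 0.9963 = 37/9963.
Likelihood ratio per positive assay = 4.5.
Target odds = 19.
Require 4.5ⁿ ≥ 19 ÷ (37/9963) = 189297/37.
4.5⁵ = 1845.28125 falls short of 189297/37 but 4.5⁶ = 8303.765625 reaches it, so n = 6.

6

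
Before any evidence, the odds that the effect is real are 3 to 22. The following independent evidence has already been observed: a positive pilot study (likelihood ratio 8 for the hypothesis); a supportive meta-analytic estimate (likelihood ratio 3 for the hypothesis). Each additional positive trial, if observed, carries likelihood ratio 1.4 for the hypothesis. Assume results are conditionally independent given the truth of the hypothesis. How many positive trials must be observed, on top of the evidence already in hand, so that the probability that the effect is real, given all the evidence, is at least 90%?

4

Prior odds = 3/22.
Combined Bayes factor of the evidence already in hand = 8 × 3 = 24.
Odds after that evidence = (3/22) × 24 = 36/11.
Target odds = 0.9/0.1 = 9.
Need 1.4ⁿ ≥ 9 ÷ (36/11) = 2.75.
1.4³ = 2.744 falls short of 2.75 but 1.4⁴ = 3.8416 reaches it, so n = 4.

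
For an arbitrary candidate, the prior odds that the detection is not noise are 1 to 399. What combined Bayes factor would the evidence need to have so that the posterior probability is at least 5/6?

1995

Prior odds = 1/399.
Target odds = (5/6)/(1/6) = 5.
Required Bayes factor = 5 ÷ (1/399) = 1995.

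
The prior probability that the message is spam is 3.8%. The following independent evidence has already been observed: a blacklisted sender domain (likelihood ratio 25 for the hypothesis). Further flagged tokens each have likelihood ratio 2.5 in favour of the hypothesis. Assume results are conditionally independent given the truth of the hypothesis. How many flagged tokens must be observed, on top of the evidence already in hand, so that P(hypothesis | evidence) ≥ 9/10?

Prior odds = 0.038/0.962 = 19/481.
Bayes factor of the evidence already in hand = 25.
Odds after that evidence = (19/481) × 25 = 475/481.
Target odds = 0.9/0.1 = 9.
Need 2.5ⁿ ≥ 9 ÷ (475/481) = 4329/475.
2.5² = 6.25 falls short of 4329/475 but 2.5³ = 15.625 reaches it, so n = 3.

3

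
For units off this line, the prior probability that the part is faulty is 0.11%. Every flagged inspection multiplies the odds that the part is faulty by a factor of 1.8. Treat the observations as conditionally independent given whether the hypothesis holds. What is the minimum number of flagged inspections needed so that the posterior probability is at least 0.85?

Prior odds: 0.0011 ÷ 0.9989 = 11/9989.
Likelihood ratio per flagged inspection = 1.8.
Target odds: 0.85 ÷ 0.15 = 17/3.
Require 1.8ⁿ ≥ 17/3 ÷ (11/9989) = 169813/33.
1.8¹⁴ ≈3748.13 falls short of 169813/33 but 1.8¹⁵ ≈6746.64 reaches it, so n = 15.

15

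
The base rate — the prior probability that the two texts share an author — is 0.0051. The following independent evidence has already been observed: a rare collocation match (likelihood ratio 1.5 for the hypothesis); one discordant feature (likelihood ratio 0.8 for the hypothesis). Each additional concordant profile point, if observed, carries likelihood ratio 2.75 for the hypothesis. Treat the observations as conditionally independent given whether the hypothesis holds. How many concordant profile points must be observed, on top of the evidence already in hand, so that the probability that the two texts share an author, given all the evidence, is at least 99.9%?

Prior odds = 0.0051/0.9949 = 51/9949.
Combined Bayes factor of the evidence already in hand = 1.5 × 0.8 = 1.2.
Odds after that evidence = (51/9949) × 1.2 = 306/49745.
Target odds = 0.999/0.001 = 999.
Need 2.75ⁿ ≥ 999 ÷ (306/49745) = 5521695/34.
2.75¹¹ ≈68023.6 falls short of 5521695/34 but 2.75¹² ≈187065 reaches it, so n = 12.

12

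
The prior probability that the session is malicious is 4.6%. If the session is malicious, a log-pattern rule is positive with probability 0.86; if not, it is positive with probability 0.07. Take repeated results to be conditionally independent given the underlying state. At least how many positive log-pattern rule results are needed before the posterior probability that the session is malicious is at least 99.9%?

Prior odds = 0.046/0.954 = 23/477.
Likelihood ratio of a positive = 0.86/0.07 = 86/7.
Target posterior odds = 0.999/0.001 = 999.
Need (23/477) × (86/7)ⁿ ≥ 999, i.e. (86/7)ⁿ ≥ 476523/23.
(86/7)³ = 636056/343 falls short of 476523/23 but (86/7)⁴ = 54700816/2401 reaches it, so n = 4.

4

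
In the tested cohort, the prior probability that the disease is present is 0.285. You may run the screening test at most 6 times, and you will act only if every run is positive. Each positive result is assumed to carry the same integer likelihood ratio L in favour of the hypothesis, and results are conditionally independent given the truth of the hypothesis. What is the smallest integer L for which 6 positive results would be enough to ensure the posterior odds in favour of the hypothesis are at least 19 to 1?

2

Prior odds = 0.285/0.715 = 57/143.
Target odds = 19.
Need L⁶ ≥ 19 ÷ (57/143) = 143/3.
1⁶ = 1 < 143/3 ≤ 64 = 2⁶, so L = 2.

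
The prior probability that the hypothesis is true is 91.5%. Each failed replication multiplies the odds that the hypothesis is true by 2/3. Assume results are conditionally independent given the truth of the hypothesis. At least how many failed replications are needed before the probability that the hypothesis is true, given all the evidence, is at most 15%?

11

Prior odds: 0.915 ÷ 0.085 = 183/17.
Likelihood ratio per failed replication = 2/3.
Target posterior odds = 0.15/0.85 = 3/17.
Need (183/17) × (2/3)ⁿ ≤ 3/17, i.e. (2/3)ⁿ ≤ 1/61.
(2/3)¹⁰ = 1024/59049 is still above 1/61 but (2/3)¹¹ = 2048/177147 is at or below it, so n = 11.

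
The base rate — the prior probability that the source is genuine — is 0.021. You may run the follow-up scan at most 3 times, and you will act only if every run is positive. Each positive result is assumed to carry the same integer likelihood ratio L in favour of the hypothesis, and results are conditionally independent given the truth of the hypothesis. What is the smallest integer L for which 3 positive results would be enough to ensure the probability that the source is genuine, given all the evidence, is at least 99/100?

17

Prior odds = 0.021/0.979 = 21/979.
Target odds = 0.99/0.01 = 99.
Need L³ ≥ 99 ÷ (21/979) = 32307/7.
16³ = 4096 < 32307/7 ≤ 4913 = 17³, so L = 17.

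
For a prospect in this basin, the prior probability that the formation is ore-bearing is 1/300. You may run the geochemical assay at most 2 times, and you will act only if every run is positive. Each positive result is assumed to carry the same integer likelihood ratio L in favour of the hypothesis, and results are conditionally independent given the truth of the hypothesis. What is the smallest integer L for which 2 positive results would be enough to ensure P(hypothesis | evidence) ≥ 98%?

122

Prior odds = (1/300)/(299/300) = 1/299.
Target odds = 0.98/0.02 = 49.
Need L² ≥ 49 ÷ (1/299) = 14651.
121² = 14641 < 14651 ≤ 14884 = 122², so L = 122.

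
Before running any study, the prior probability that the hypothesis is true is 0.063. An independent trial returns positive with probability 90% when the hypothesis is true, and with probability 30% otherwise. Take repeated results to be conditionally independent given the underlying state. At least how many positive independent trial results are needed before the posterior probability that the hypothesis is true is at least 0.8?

4

Prior odds = 0.063/0.937 = 63/937.
Likelihood ratio of a positive result = 0.9/0.3 = 3.
Target odds: 0.8 ÷ 0.2 = 4.
Require 3ⁿ ≥ 4 ÷ (63/937) = 3748/63.
3³ = 27 falls short of 3748/63 but 3⁴ = 81 reaches it, so n = 4.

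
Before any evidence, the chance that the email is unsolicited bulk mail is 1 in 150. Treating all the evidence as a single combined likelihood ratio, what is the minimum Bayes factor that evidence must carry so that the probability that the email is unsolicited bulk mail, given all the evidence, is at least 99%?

Prior odds = (1/150)/(149/150) = 1/149.
Target odds = 0.99/0.01 = 99.
Required Bayes factor = 99 ÷ (1/149) = 14751.

14751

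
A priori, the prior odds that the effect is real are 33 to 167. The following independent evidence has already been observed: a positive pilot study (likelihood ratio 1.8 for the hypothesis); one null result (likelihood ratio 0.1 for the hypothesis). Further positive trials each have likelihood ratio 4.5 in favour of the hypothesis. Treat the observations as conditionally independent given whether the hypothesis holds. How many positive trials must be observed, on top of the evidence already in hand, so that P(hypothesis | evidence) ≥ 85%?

Prior odds = 33/167.
Combined Bayes factor of the evidence already in hand = 1.8 × 0.1 = 0.18.
Odds after that evidence = (33/167) × 0.18 = 297/8350.
Target odds = 0.85/0.15 = 17/3.
Need 4.5ⁿ ≥ 17/3 ÷ (297/8350) = 141950/891.
4.5³ = 91.125 falls short of 141950/891 but 4.5⁴ = 410.0625 reaches it, so n = 4.

4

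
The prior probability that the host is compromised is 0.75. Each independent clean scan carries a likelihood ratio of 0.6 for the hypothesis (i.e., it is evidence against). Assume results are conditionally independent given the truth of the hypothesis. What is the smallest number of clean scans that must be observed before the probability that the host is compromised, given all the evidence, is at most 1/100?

Prior odds = 0.75/0.25 = 3.
Likelihood ratio per clean scan = 0.6.
Target odds: 0.01 ÷ 0.99 = 1/99.
Require 0.6ⁿ ≤ 1/99 ÷ 3 = 1/297.
0.6¹¹ = 177147/48828125 is still above 1/297 but 0.6¹² = 531441/244140625 is at or below it, so n = 12.

12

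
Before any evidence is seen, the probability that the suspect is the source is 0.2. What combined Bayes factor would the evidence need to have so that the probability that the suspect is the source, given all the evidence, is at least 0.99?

396

Prior odds = 0.2/0.8 = 0.25.
Target odds = 0.99/0.01 = 99.
Required Bayes factor = 99 ÷ 0.25 = 396.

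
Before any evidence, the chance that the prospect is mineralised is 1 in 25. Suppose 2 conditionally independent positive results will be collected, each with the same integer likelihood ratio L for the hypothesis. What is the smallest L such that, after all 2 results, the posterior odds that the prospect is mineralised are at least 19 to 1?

Prior odds = 0.04/0.96 = 1/24.
Target odds = 19.
Need L² ≥ 19 ÷ (1/24) = 456.
21² = 441 < 456 ≤ 484 = 22², so L = 22.

22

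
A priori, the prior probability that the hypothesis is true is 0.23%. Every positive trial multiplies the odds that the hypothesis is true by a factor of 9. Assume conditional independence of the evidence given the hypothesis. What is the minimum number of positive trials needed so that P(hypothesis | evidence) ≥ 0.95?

Prior odds = 0.0023/0.9977 = 23/9977.
Likelihood ratio per positive trial = 9.
Target posterior odds = 0.95/0.05 = 19.
Need (23/9977) × 9ⁿ ≥ 19, i.e. 9ⁿ ≥ 189563/23.
9⁴ = 6561 falls short of 189563/23 but 9⁵ = 59049 reaches it, so n = 5.

5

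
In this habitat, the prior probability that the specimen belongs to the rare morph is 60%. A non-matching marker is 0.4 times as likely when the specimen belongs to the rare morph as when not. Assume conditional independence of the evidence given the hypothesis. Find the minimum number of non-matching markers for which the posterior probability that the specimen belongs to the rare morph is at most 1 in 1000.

Prior odds = 0.6/0.4 = 1.5.
Likelihood ratio per non-matching marker = 0.4.
Target odds: 0.001 ÷ 0.999 = 1/999.
Need 1.5 × 0.4ⁿ ≤ 1/999, i.e. 0.4ⁿ ≤ 2/2997.
0.4⁷ = 128/78125 is still above 2/2997 but 0.4⁸ = 256/390625 is at or below it, so n = 8.

8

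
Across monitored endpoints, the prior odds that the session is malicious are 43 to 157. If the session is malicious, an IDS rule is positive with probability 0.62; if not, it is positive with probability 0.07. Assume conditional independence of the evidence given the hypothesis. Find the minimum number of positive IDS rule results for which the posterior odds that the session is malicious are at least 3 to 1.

Prior odds = 43/157.
Likelihood ratio of a positive = 0.62/0.07 = 62/7.
Target odds = 3.
Require (62/7)ⁿ ≥ 3 ÷ (43/157) = 471/43.
(62/7)¹ = 62/7 falls short of 471/43 but (62/7)² = 3844/49 reaches it, so n = 2.

2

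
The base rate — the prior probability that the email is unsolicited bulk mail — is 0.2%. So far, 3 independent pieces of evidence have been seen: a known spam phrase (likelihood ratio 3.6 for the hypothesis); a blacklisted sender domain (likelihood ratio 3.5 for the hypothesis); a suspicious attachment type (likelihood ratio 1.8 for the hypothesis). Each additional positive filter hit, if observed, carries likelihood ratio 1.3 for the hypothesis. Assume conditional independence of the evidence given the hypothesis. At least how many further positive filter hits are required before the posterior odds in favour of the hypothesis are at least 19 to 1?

24

Prior odds = 0.002/0.998 = 1/499.
Combined Bayes factor of the evidence already in hand = 3.6 × 3.5 × 1.8 = 22.68.
Odds after that evidence = (1/499) × 22.68 = 567/12475.
Target odds = 19.
Need 1.3ⁿ ≥ 19 ÷ (567/12475) = 237025/567.
1.3²³ ≈417.539 falls short of 237025/567 but 1.3²⁴ ≈542.801 reaches it, so n = 24.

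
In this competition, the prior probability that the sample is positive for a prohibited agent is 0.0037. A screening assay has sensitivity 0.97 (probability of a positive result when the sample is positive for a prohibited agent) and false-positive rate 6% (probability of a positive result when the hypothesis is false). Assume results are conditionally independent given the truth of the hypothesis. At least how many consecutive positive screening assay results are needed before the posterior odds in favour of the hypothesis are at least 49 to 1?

Prior odds: 0.0037 ÷ 0.9963 = 37/9963.
Likelihood ratio of a positive result = 0.97/0.06 = 97/6.
Target odds = 49.
Need (37/9963) × (97/6)ⁿ ≥ 49, i.e. (97/6)ⁿ ≥ 488187/37.
(97/6)³ = 912673/216 falls short of 488187/37 but (97/6)⁴ = 88529281/1296 reaches it, so n = 4.

4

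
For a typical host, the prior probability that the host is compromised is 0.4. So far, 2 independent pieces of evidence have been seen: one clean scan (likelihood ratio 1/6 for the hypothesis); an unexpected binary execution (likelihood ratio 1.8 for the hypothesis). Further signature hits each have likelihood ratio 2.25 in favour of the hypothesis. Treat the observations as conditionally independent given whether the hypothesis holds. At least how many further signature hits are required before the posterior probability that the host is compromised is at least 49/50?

Prior odds = 0.4/0.6 = 2/3.
Combined Bayes factor of the evidence already in hand = (1/6) × 1.8 = 0.3.
Odds after that evidence = (2/3) × 0.3 = 0.2.
Target odds = 0.98/0.02 = 49.
Need 2.25ⁿ ≥ 49 ÷ 0.2 = 245.
2.25⁶ = 531441/4096 falls short of 245 but 2.25⁷ = 4782969/16384 reaches it, so n = 7.

7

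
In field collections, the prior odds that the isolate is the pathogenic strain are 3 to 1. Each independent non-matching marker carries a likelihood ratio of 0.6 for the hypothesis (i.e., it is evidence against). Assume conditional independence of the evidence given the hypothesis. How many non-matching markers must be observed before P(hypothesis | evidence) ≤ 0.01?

12

Prior odds = 3.
Likelihood ratio per non-matching marker = 0.6.
Target posterior odds = 0.01/0.99 = 1/99.
Need 3 × 0.6ⁿ ≤ 1/99, i.e. 0.6ⁿ ≤ 1/297.
0.6¹¹ = 177147/48828125 is still above 1/297 but 0.6¹² = 531441/244140625 is at or below it, so n = 12.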